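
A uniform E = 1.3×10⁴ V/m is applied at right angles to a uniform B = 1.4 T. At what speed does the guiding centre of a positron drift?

v_d ≈ 9300 m/s

In crossed fields the guiding centre drifts at v_d = |E×B|/B² = E/B, independent of charge and mass.
v_d = 1.3×10⁴/1.4 = 9300 m/s.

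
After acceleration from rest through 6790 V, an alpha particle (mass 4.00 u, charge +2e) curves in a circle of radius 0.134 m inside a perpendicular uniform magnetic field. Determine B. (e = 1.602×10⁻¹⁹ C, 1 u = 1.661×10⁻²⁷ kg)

v = √(2|q|V/m) = √(2·3.204×10⁻¹⁹·6790/6.644×10⁻²⁷) ≈ 8.092×10⁵ m/s.
B = mv/(|q|r) = (6.644×10⁻²⁷)(8.092×10⁵)/((3.204×10⁻¹⁹)(0.134)) ≈ 0.125 T.

B ≈ 0.125 T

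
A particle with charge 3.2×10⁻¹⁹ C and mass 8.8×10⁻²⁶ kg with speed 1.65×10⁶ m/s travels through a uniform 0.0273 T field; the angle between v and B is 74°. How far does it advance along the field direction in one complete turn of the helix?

v∥ = v cosθ = 1.65×10⁶·cos74° ≈ 4.548×10⁵ m/s.
T = 2πm/(|q|B) = 2π(8.8×10⁻²⁶)/((3.2×10⁻¹⁹)(0.0273)) ≈ 6.329×10⁻⁵ s.
pitch = v∥ T = (4.548×10⁵)(6.329×10⁻⁵) ≈ 28.8 m.

p ≈ 28.8 m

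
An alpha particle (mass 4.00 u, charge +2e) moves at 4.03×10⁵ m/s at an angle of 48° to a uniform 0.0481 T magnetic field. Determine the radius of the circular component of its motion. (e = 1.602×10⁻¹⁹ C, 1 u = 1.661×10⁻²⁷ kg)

v⊥ = v sinθ = 4.03×10⁵·sin48° ≈ 2.995×10⁵ m/s.
r = m v⊥/(|q|B) = (6.644×10⁻²⁷)(2.995×10⁵)/((3.204×10⁻¹⁹)(0.0481)) ≈ 0.129 m.

r ≈ 0.129 m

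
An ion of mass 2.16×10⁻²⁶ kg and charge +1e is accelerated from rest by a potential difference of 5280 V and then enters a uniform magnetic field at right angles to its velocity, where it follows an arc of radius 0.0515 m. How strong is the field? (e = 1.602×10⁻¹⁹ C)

B ≈ 0.733 T

v = √(2|q|V/m) = √(2·1.602×10⁻¹⁹·5280/2.16×10⁻²⁶) ≈ 2.799×10⁵ m/s.
B = mv/(|q|r) = (2.16×10⁻²⁶)(2.799×10⁵)/((1.602×10⁻¹⁹)(0.0515)) ≈ 0.733 T.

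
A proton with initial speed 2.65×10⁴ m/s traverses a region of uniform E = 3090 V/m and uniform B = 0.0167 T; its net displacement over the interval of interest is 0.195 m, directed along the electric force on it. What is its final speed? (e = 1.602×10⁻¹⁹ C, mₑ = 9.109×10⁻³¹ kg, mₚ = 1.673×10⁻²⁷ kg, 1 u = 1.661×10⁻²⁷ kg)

B does no work; ΔKE = |q|E d.
½mv_f² = ½mv₀² + |q|Ed = ½(1.673×10⁻²⁷)(2.65×10⁴)² + (1.602×10⁻¹⁹)(3090)(0.195) ≈ 5.874×10⁻¹⁹ J + 9.653×10⁻¹⁷ J ≈ 9.712×10⁻¹⁷ J.
v_f = √(2·9.712×10⁻¹⁷/1.673×10⁻²⁷) ≈ 3.41×10⁵ m/s.

v_f ≈ 3.41×10⁵ m/s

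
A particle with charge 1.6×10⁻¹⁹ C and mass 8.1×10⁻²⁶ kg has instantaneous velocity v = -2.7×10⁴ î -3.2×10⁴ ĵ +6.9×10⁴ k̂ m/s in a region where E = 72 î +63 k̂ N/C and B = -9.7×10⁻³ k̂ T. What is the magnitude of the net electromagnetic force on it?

|F| ≈ 7.48×10⁻¹⁷ N

v×B = (310, -262, 0) N/C.
E + v×B = (382, -262, 63.0) N/C.
F = q(E + v×B) = (1.6×10⁻¹⁹ C)·(382, -262, 63.0) = (6.12×10⁻¹⁷, -4.19×10⁻¹⁷, 1.01×10⁻¹⁷) N.
|F| = 7.48×10⁻¹⁷ N.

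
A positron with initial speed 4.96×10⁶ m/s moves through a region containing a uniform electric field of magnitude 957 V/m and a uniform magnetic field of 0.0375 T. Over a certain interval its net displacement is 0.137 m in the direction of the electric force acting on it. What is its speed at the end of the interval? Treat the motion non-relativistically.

v_f ≈ 8.41×10⁶ m/s

B does no work; ΔKE = |q|E d.
½mv_f² = ½mv₀² + |q|Ed = ½(9.109×10⁻³¹)(4.96×10⁶)² + (1.602×10⁻¹⁹)(957)(0.137) ≈ 1.120×10⁻¹⁷ J + 2.100×10⁻¹⁷ J ≈ 3.221×10⁻¹⁷ J.
v_f = √(2·3.221×10⁻¹⁷/9.109×10⁻³¹) ≈ 8.41×10⁶ m/s.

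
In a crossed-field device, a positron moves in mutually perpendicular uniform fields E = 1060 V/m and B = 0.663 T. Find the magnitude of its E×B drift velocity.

v_d ≈ 1600 m/s

The E×B drift speed is v_d = E/B.
v_d = 1060/0.663 = 1600 m/s.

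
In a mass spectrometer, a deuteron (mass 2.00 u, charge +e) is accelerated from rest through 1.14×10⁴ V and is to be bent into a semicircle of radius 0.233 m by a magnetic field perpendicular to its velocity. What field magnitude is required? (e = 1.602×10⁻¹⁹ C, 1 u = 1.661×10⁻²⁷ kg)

v = √(2|q|V/m) = √(2·1.602×10⁻¹⁹·1.14×10⁴/3.322×10⁻²⁷) ≈ 1.049×10⁶ m/s.
B = mv/(|q|r) = (3.322×10⁻²⁷)(1.049×10⁶)/((1.602×10⁻¹⁹)(0.233)) ≈ 0.0933 T.

B ≈ 0.0933 T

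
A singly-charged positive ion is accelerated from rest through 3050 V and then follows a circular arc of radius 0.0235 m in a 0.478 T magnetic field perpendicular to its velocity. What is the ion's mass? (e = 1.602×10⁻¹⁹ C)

Combine |q|V = ½mv² and r = mv/(|q|B): eliminate v to get m = qB²r²/(2V).
m = (1.602×10⁻¹⁹)(0.478)²(0.0235)²/(2·3050) ≈ 3.31×10⁻²⁷ kg.

m ≈ 3.31×10⁻²⁷ kg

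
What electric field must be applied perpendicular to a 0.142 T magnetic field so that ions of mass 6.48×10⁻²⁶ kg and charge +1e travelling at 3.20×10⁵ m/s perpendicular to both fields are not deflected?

For straight-line motion qE = qvB, so E = vB.
E = 3.20×10⁵ × 0.142 = 4.54×10⁴ V/m.

E = 4.54×10⁴ V/m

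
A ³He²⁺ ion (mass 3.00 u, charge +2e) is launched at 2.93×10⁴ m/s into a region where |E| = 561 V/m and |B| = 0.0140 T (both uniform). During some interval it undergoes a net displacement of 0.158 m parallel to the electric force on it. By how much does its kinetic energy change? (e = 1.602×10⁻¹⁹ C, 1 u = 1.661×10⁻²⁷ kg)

The magnetic force is always ⟂ v and does no work; only the electric force changes KE.
ΔKE = F_E · d = |q|E d = (3.204×10⁻¹⁹)(561)(0.158) ≈ 2.84×10⁻¹⁷ J.

ΔKE ≈ 2.84×10⁻¹⁷ J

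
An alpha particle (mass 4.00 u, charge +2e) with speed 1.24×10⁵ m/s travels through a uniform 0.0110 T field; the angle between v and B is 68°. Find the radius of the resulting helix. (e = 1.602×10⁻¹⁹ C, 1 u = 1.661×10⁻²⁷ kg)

v⊥ = v sinθ = 1.24×10⁵·sin68° ≈ 1.150×10⁵ m/s.
r = m v⊥/(|q|B) = (6.644×10⁻²⁷)(1.150×10⁵)/((3.204×10⁻¹⁹)(0.0110)) ≈ 0.217 m.

r ≈ 0.217 m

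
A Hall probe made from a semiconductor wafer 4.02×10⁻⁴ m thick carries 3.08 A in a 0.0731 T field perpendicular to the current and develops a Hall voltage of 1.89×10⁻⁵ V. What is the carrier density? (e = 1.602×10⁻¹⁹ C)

n ≈ 1.85×10²⁶ m⁻³

From V_H = IB/(n e t), n = IB/(V_H e t).
n = (3.08)(0.0731)/((1.89×10⁻⁵)(1.602×10⁻¹⁹)(4.02×10⁻⁴)) ≈ 1.85×10²⁶ m⁻³.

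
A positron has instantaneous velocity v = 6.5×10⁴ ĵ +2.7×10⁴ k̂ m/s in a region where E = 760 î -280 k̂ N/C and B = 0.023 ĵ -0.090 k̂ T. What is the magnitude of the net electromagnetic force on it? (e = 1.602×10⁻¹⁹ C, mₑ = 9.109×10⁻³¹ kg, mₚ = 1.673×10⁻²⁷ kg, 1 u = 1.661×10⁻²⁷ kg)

v×B = (-6470, 0, 0) N/C.
E + v×B = (-5710, 0, -280) N/C.
F = q(E + v×B) = (1.602×10⁻¹⁹ C)·(-5710, 0, -280) = (-9.15×10⁻¹⁶, 0, -4.49×10⁻¹⁷) N.
|F| = 9.16×10⁻¹⁶ N.

|F| ≈ 9.16×10⁻¹⁶ N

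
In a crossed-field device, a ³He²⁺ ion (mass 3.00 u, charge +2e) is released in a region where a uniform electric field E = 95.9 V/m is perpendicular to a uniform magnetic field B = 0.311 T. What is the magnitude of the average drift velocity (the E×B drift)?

The E×B drift speed is v_d = E/B.
v_d = 95.9/0.311 = 308 m/s.

v_d ≈ 308 m/s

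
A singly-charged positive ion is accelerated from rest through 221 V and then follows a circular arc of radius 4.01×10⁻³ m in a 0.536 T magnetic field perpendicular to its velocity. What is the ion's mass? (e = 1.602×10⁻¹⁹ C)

m ≈ 1.67×10⁻²⁷ kg

Combine |q|V = ½mv² and r = mv/(|q|B): eliminate v to get m = qB²r²/(2V).
m = (1.602×10⁻¹⁹)(0.536)²(4.01×10⁻³)²/(2·221) ≈ 1.67×10⁻²⁷ kg.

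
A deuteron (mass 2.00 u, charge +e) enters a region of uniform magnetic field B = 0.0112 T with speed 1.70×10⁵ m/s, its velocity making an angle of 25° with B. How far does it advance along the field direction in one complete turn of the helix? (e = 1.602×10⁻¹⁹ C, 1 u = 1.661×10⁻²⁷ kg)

p ≈ 1.79 m

v∥ = v cosθ = 1.70×10⁵·cos25° ≈ 1.541×10⁵ m/s.
T = 2πm/(|q|B) = 2π(3.322×10⁻²⁷)/((1.602×10⁻¹⁹)(0.0112)) ≈ 1.163×10⁻⁵ s.
pitch = v∥ T = (1.541×10⁵)(1.163×10⁻⁵) ≈ 1.79 m.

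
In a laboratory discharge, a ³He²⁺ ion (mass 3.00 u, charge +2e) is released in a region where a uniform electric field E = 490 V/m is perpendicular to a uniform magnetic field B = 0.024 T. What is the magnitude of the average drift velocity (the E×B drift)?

In crossed fields the guiding centre drifts at v_d = |E×B|/B² = E/B, independent of charge and mass.
v_d = 490/0.024 = 2.0×10⁴ m/s.

v_d ≈ 2.0×10⁴ m/s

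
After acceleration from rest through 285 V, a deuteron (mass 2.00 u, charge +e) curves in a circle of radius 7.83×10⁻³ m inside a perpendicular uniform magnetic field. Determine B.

B ≈ 0.439 T

v = √(2|q|V/m) = √(2·1.602×10⁻¹⁹·285/3.322×10⁻²⁷) ≈ 1.658×10⁵ m/s.
B = mv/(|q|r) = (3.322×10⁻²⁷)(1.658×10⁵)/((1.602×10⁻¹⁹)(7.83×10⁻³)) ≈ 0.439 T.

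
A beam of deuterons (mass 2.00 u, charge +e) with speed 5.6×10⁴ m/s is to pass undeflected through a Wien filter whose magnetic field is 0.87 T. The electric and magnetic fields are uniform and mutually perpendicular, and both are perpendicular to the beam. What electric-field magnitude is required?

E = 4.9×10⁴ V/m

For straight-line motion qE = qvB, so E = vB.
E = 5.6×10⁴ × 0.87 = 4.9×10⁴ V/m.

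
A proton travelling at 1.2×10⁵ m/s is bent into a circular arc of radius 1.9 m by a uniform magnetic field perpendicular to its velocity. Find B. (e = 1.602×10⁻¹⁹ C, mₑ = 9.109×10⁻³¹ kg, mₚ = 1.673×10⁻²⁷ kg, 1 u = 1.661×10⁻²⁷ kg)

From |q|vB = mv²/r, B = mv/(|q|r).
B = (1.673×10⁻²⁷)(1.2×10⁵)/((1.602×10⁻¹⁹)(1.9)) ≈ 6.6×10⁻⁴ T.

B ≈ 6.6×10⁻⁴ T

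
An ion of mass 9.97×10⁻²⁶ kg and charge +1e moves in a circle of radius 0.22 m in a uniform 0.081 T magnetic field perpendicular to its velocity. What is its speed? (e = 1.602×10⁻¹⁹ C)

From |q|vB = mv²/r, v = |q|Br/m.
v = (1.602×10⁻¹⁹)(0.081)(0.22)/9.97×10⁻²⁶ ≈ 2.9×10⁴ m/s.

v ≈ 2.9×10⁴ m/s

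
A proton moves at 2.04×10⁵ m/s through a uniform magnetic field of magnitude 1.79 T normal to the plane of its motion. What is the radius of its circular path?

The magnetic force provides the centripetal force: |q|vB = mv²/r.
r = mv/(|q|B) = (1.673×10⁻²⁷)(2.04×10⁵)/((1.602×10⁻¹⁹)(1.79)) ≈ 1.19×10⁻³ m.

r ≈ 1.19×10⁻³ m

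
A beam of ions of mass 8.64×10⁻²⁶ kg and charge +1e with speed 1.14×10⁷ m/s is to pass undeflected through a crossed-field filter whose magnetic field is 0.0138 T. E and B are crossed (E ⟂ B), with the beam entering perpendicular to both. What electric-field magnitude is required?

E = 1.57×10⁵ V/m

For straight-line motion qE = qvB, so E = vB.
E = 1.14×10⁷ × 0.0138 = 1.57×10⁵ V/m.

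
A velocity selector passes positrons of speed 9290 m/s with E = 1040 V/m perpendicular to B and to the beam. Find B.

Balance of forces in the selector: qE = qvB ⇒ B = E/v.
B = 1040/9290 = 0.112 T.

B = 0.112 T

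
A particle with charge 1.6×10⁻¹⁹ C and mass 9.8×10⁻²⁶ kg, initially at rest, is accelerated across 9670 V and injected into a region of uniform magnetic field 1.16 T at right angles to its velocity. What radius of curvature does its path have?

Acceleration: |q|V = ½mv² ⇒ v = √(2|q|V/m) = √(2·1.6×10⁻¹⁹·9670/9.8×10⁻²⁶) ≈ 1.777×10⁵ m/s.
In the field: r = mv/(|q|B) = (9.8×10⁻²⁶)(1.777×10⁵)/((1.6×10⁻¹⁹)(1.16)) ≈ 0.0938 m.

r ≈ 0.0938 m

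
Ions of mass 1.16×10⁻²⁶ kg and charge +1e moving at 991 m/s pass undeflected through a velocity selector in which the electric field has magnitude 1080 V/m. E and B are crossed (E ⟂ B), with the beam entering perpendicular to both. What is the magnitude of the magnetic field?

B = 1.09 T

Balance of forces in the selector: qE = qvB ⇒ B = E/v.
B = 1080/991 = 1.09 T.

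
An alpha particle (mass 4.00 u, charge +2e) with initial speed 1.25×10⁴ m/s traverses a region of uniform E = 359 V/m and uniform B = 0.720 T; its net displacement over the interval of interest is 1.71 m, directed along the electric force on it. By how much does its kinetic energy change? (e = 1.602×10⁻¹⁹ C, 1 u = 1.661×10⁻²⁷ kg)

ΔKE ≈ 1.97×10⁻¹⁶ J

The magnetic force is always ⟂ v and does no work; only the electric force changes KE.
ΔKE = F_E · d = |q|E d = (3.204×10⁻¹⁹)(359)(1.71) ≈ 1.97×10⁻¹⁶ J.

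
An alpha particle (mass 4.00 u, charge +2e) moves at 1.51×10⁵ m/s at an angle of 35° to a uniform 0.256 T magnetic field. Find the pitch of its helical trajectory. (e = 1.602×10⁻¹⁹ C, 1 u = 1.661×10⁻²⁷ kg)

p ≈ 0.0630 m

v∥ = v cosθ = 1.51×10⁵·cos35° ≈ 1.237×10⁵ m/s.
T = 2πm/(|q|B) = 2π(6.644×10⁻²⁷)/((3.204×10⁻¹⁹)(0.256)) ≈ 5.090×10⁻⁷ s.
pitch = v∥ T = (1.237×10⁵)(5.090×10⁻⁷) ≈ 0.0630 m.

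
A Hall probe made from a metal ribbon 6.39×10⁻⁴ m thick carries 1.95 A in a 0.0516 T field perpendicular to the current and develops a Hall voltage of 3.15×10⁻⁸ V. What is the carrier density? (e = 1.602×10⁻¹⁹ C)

n ≈ 3.12×10²⁸ m⁻³

From V_H = IB/(n e t), n = IB/(V_H e t).
n = (1.95)(0.0516)/((3.15×10⁻⁸)(1.602×10⁻¹⁹)(6.39×10⁻⁴)) ≈ 3.12×10²⁸ m⁻³.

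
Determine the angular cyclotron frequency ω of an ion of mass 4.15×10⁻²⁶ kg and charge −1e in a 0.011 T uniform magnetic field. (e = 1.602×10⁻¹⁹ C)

ω = |q|B/m.
ω = (1.602×10⁻¹⁹)(0.011)/4.15×10⁻²⁶ ≈ 4.2×10⁴ rad/s.

ω ≈ 4.2×10⁴ rad/s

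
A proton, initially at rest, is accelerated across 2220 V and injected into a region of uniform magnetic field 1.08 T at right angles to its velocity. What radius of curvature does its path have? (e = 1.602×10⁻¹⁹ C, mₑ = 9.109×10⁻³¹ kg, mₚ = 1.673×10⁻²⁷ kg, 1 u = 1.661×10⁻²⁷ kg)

r ≈ 6.30×10⁻³ m

Acceleration: |q|V = ½mv² ⇒ v = √(2|q|V/m) = √(2·1.602×10⁻¹⁹·2220/1.673×10⁻²⁷) ≈ 6.520×10⁵ m/s.
In the field: r = mv/(|q|B) = (1.673×10⁻²⁷)(6.520×10⁵)/((1.602×10⁻¹⁹)(1.08)) ≈ 6.30×10⁻³ m.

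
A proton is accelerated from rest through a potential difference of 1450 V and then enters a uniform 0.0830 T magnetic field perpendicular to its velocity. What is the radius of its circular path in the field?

r ≈ 0.0663 m

Acceleration: |q|V = ½mv² ⇒ v = √(2|q|V/m) = √(2·1.602×10⁻¹⁹·1450/1.673×10⁻²⁷) ≈ 5.270×10⁵ m/s.
In the field: r = mv/(|q|B) = (1.673×10⁻²⁷)(5.270×10⁵)/((1.602×10⁻¹⁹)(0.0830)) ≈ 0.0663 m.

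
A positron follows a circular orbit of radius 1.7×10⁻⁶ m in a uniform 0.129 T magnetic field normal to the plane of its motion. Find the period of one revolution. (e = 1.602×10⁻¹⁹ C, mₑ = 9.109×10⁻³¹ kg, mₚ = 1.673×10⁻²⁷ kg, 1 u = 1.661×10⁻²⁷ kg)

T ≈ 2.77×10⁻¹⁰ s

The cyclotron period depends only on m, q, B: T = 2πm/(|q|B).
T = 2π(9.109×10⁻³¹)/((1.602×10⁻¹⁹)(0.129)) ≈ 2.77×10⁻¹⁰ s.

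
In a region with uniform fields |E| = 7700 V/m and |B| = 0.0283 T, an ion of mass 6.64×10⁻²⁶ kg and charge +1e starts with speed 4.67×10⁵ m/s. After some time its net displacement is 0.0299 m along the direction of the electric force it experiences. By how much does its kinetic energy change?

The magnetic force is always ⟂ v and does no work; only the electric force changes KE.
ΔKE = F_E · d = |q|E d = (1.602×10⁻¹⁹)(7700)(0.0299) ≈ 3.69×10⁻¹⁷ J.

ΔKE ≈ 3.69×10⁻¹⁷ J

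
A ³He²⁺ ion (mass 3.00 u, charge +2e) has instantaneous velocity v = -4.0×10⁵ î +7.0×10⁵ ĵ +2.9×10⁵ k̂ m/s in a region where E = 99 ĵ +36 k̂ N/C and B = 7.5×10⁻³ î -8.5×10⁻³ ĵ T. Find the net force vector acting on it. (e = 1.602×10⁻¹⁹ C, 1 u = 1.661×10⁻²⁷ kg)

F ≈ (7.90×10⁻¹⁶, 7.29×10⁻¹⁶, -5.81×10⁻¹⁶) N

v×B = (2460, 2180, -1850) N/C.
E + v×B = (2460, 2270, -1810) N/C.
F = q(E + v×B) = (3.204×10⁻¹⁹ C)·(2460, 2270, -1810) = (7.90×10⁻¹⁶, 7.29×10⁻¹⁶, -5.81×10⁻¹⁶) N.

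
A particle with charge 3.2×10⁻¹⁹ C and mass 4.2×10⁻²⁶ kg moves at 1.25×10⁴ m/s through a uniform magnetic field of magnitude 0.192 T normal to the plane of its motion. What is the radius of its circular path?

r ≈ 8.54×10⁻³ m

The magnetic force provides the centripetal force: |q|vB = mv²/r.
r = mv/(|q|B) = (4.2×10⁻²⁶)(1.25×10⁴)/((3.2×10⁻¹⁹)(0.192)) ≈ 8.54×10⁻³ m.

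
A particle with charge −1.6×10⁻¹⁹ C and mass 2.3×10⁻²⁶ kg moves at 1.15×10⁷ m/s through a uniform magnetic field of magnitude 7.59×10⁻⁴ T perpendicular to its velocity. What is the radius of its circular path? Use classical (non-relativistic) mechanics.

The magnetic force provides the centripetal force: |q|vB = mv²/r.
r = mv/(|q|B) = (2.3×10⁻²⁶)(1.15×10⁷)/((1.6×10⁻¹⁹)(7.59×10⁻⁴)) ≈ 2180 m.

r ≈ 2180 m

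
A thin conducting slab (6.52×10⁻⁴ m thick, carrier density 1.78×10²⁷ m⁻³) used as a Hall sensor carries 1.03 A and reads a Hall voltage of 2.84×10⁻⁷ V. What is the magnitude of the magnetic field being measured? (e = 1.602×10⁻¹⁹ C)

B ≈ 0.0513 T

From V_H = IB/(n e t), B = V_H n e t / I.
B = (2.84×10⁻⁷)(1.78×10²⁷)(1.602×10⁻¹⁹)(6.52×10⁻⁴)/1.03 ≈ 0.0513 T.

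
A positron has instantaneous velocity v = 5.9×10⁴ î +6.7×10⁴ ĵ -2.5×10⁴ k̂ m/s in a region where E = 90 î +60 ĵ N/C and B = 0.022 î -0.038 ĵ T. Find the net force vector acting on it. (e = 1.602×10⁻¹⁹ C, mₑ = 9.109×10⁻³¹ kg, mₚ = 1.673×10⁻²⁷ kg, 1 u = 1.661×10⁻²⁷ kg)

v×B = (-950, -550, -3720) N/C.
E + v×B = (-860, -490, -3720) N/C.
F = q(E + v×B) = (1.602×10⁻¹⁹ C)·(-860, -490, -3720) = (-1.38×10⁻¹⁶, -7.85×10⁻¹⁷, -5.95×10⁻¹⁶) N.

F ≈ (-1.38×10⁻¹⁶, -7.85×10⁻¹⁷, -5.95×10⁻¹⁶) N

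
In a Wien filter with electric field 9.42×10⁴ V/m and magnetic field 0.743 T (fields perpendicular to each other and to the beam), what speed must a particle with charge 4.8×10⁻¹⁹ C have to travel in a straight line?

For undeflected motion the electric and magnetic forces balance: qE = qvB.
v = E/B = 9.42×10⁴/0.743 = 1.27×10⁵ m/s.

v = 1.27×10⁵ m/s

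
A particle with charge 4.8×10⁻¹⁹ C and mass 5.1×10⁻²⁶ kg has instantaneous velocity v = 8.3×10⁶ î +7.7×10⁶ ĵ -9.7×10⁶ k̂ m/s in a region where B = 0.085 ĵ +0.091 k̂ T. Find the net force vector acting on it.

F ≈ (7.32×10⁻¹³, -3.63×10⁻¹³, 3.39×10⁻¹³) N

v×B = (1.53×10⁶, -7.55×10⁵, 7.06×10⁵) N/C.
F = q v×B = (4.8×10⁻¹⁹ C)·(1.53×10⁶, -7.55×10⁵, 7.06×10⁵) = (7.32×10⁻¹³, -3.63×10⁻¹³, 3.39×10⁻¹³) N.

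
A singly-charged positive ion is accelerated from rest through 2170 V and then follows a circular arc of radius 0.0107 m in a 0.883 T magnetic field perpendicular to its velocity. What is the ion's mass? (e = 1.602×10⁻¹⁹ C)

m ≈ 3.30×10⁻²⁷ kg

Combine |q|V = ½mv² and r = mv/(|q|B): eliminate v to get m = qB²r²/(2V).
m = (1.602×10⁻¹⁹)(0.883)²(0.0107)²/(2·2170) ≈ 3.30×10⁻²⁷ kg.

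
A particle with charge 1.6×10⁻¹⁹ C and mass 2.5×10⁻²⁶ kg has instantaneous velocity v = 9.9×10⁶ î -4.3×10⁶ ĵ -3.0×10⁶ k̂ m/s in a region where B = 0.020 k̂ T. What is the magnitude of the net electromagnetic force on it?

v×B = (-8.60×10⁴, -1.98×10⁵, 0) N/C.
F = q v×B = (1.6×10⁻¹⁹ C)·(-8.60×10⁴, -1.98×10⁵, 0) = (-1.38×10⁻¹⁴, -3.17×10⁻¹⁴, 0) N.
|F| = 3.45×10⁻¹⁴ N.

|F| ≈ 3.45×10⁻¹⁴ N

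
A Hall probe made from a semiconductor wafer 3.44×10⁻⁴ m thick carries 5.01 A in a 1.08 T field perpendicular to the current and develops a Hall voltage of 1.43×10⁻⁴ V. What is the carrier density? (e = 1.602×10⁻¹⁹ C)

From V_H = IB/(n e t), n = IB/(V_H e t).
n = (5.01)(1.08)/((1.43×10⁻⁴)(1.602×10⁻¹⁹)(3.44×10⁻⁴)) ≈ 6.87×10²⁶ m⁻³.

n ≈ 6.87×10²⁶ m⁻³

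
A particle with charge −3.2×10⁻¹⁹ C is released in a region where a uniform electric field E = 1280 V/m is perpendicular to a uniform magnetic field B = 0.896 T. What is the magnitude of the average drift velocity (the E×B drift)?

The steady drift has the magnetic force balancing the electric force, so v_d = E/B.
v_d = 1280/0.896 = 1430 m/s.

v_d ≈ 1430 m/s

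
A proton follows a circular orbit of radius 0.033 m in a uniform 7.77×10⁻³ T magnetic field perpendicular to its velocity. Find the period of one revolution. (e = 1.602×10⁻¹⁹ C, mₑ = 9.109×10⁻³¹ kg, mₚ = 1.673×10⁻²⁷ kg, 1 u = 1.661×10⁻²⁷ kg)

The cyclotron period depends only on m, q, B: T = 2πm/(|q|B).
T = 2π(1.673×10⁻²⁷)/((1.602×10⁻¹⁹)(7.77×10⁻³)) ≈ 8.44×10⁻⁶ s.

T ≈ 8.44×10⁻⁶ s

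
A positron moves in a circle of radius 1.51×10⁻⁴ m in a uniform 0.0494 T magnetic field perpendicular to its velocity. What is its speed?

From |q|vB = mv²/r, v = |q|Br/m.
v = (1.602×10⁻¹⁹)(0.0494)(1.51×10⁻⁴)/9.109×10⁻³¹ ≈ 1.31×10⁶ m/s.

v ≈ 1.31×10⁶ m/s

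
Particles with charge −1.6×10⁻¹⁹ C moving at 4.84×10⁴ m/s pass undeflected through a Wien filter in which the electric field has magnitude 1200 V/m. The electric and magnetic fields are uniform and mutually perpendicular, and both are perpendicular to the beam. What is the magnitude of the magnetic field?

Balance of forces in the selector: qE = qvB ⇒ B = E/v.
B = 1200/4.84×10⁴ = 0.0248 T.

B = 0.0248 T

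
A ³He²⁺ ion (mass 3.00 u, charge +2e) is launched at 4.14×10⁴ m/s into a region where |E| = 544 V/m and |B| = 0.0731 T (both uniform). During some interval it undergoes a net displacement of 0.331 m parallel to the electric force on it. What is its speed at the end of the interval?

v_f ≈ 1.58×10⁵ m/s

B does no work; ΔKE = |q|E d.
½mv_f² = ½mv₀² + |q|Ed = ½(4.983×10⁻²⁷)(4.14×10⁴)² + (3.204×10⁻¹⁹)(544)(0.331) ≈ 4.270×10⁻¹⁸ J + 5.769×10⁻¹⁷ J ≈ 6.196×10⁻¹⁷ J.
v_f = √(2·6.196×10⁻¹⁷/4.983×10⁻²⁷) ≈ 1.58×10⁵ m/s.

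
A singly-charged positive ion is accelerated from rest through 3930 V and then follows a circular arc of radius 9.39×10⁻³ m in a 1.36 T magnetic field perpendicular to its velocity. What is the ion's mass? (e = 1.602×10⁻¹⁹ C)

m ≈ 3.32×10⁻²⁷ kg

Combine |q|V = ½mv² and r = mv/(|q|B): eliminate v to get m = qB²r²/(2V).
m = (1.602×10⁻¹⁹)(1.36)²(9.39×10⁻³)²/(2·3930) ≈ 3.32×10⁻²⁷ kg.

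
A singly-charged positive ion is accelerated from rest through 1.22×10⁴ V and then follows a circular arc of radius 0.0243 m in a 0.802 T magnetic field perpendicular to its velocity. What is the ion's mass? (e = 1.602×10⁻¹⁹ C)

Combine |q|V = ½mv² and r = mv/(|q|B): eliminate v to get m = qB²r²/(2V).
m = (1.602×10⁻¹⁹)(0.802)²(0.0243)²/(2·1.22×10⁴) ≈ 2.49×10⁻²⁷ kg.

m ≈ 2.49×10⁻²⁷ kg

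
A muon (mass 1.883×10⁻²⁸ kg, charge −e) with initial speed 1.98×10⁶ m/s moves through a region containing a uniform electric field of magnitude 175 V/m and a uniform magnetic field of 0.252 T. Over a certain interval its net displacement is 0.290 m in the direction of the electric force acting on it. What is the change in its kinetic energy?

The magnetic force is always ⟂ v and does no work; only the electric force changes KE.
ΔKE = F_E · d = |q|E d = (1.602×10⁻¹⁹)(175)(0.290) ≈ 8.13×10⁻¹⁸ J.

ΔKE ≈ 8.13×10⁻¹⁸ J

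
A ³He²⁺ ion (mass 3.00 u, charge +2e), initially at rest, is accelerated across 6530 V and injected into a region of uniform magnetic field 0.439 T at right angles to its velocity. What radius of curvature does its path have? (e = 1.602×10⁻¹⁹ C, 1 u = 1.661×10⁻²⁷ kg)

Acceleration: |q|V = ½mv² ⇒ v = √(2|q|V/m) = √(2·3.204×10⁻¹⁹·6530/4.983×10⁻²⁷) ≈ 9.164×10⁵ m/s.
In the field: r = mv/(|q|B) = (4.983×10⁻²⁷)(9.164×10⁵)/((3.204×10⁻¹⁹)(0.439)) ≈ 0.0325 m.

r ≈ 0.0325 m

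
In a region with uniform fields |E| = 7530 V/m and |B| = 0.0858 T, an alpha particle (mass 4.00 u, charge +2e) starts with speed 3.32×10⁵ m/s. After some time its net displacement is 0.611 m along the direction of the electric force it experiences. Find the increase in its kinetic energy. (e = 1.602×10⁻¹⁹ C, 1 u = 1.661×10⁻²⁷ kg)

The magnetic force is always ⟂ v and does no work; only the electric force changes KE.
ΔKE = F_E · d = |q|E d = (3.204×10⁻¹⁹)(7530)(0.611) ≈ 1.47×10⁻¹⁵ J.

ΔKE ≈ 1.47×10⁻¹⁵ J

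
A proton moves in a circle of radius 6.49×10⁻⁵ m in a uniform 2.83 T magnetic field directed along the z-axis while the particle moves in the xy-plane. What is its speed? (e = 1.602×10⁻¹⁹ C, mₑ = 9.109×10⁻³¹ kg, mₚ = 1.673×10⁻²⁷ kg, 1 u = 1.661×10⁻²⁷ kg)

v ≈ 1.76×10⁴ m/s

From |q|vB = mv²/r, v = |q|Br/m.
v = (1.602×10⁻¹⁹)(2.83)(6.49×10⁻⁵)/1.673×10⁻²⁷ ≈ 1.76×10⁴ m/s.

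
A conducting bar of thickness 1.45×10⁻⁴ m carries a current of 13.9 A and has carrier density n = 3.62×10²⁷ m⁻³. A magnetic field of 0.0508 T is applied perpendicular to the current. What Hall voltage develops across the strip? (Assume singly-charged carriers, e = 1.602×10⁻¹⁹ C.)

V_H = IB/(n e t).
V_H = (13.9)(0.0508)/((3.62×10²⁷)(1.602×10⁻¹⁹)(1.45×10⁻⁴)) ≈ 8.40×10⁻⁶ V.

V_H ≈ 8.40×10⁻⁶ V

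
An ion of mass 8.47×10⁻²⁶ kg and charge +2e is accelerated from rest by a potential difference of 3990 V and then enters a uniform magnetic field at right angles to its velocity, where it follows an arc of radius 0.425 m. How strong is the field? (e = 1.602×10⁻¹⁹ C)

B ≈ 0.108 T

v = √(2|q|V/m) = √(2·3.204×10⁻¹⁹·3990/8.47×10⁻²⁶) ≈ 1.737×10⁵ m/s.
B = mv/(|q|r) = (8.47×10⁻²⁶)(1.737×10⁵)/((3.204×10⁻¹⁹)(0.425)) ≈ 0.108 T.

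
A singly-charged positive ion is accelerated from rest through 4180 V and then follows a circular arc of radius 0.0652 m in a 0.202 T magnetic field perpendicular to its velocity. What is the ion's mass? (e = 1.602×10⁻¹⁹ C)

m ≈ 3.32×10⁻²⁷ kg

Combine |q|V = ½mv² and r = mv/(|q|B): eliminate v to get m = qB²r²/(2V).
m = (1.602×10⁻¹⁹)(0.202)²(0.0652)²/(2·4180) ≈ 3.32×10⁻²⁷ kg.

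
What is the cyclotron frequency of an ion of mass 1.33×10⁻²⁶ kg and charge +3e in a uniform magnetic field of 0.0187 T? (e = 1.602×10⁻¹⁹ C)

f = |q|B/(2πm).
f = (4.806×10⁻¹⁹)(0.0187)/(2π·1.33×10⁻²⁶) ≈ 1.08×10⁵ Hz.

f ≈ 1.08×10⁵ Hz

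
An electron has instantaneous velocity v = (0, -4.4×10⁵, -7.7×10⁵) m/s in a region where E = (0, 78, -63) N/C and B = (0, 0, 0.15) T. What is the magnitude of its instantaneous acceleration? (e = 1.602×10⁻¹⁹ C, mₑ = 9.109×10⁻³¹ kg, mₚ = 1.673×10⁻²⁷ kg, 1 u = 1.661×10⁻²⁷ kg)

|a| ≈ 1.16×10¹⁶ m/s²

v×B = (-6.60×10⁴, 0, 0) N/C.
E + v×B = (-6.60×10⁴, 78.0, -63.0) N/C.
F = q(E + v×B) = (−1.602×10⁻¹⁹ C)·(-6.60×10⁴, 78.0, -63.0) = (1.06×10⁻¹⁴, -1.25×10⁻¹⁷, 1.01×10⁻¹⁷) N.
|a| = |F|/m = 1.057×10⁻¹⁴/9.109×10⁻³¹ ≈ 1.16×10¹⁶ m/s².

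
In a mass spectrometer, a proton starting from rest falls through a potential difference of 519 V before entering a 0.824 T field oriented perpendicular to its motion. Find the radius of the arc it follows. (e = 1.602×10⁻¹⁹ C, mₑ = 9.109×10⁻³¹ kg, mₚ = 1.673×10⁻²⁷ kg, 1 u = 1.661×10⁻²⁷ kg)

Acceleration: |q|V = ½mv² ⇒ v = √(2|q|V/m) = √(2·1.602×10⁻¹⁹·519/1.673×10⁻²⁷) ≈ 3.153×10⁵ m/s.
In the field: r = mv/(|q|B) = (1.673×10⁻²⁷)(3.153×10⁵)/((1.602×10⁻¹⁹)(0.824)) ≈ 4.00×10⁻³ m.

r ≈ 4.00×10⁻³ m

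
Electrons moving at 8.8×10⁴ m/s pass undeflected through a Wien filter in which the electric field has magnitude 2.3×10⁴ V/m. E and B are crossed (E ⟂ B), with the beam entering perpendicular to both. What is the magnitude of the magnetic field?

B = 0.26 T

Balance of forces in the selector: qE = qvB ⇒ B = E/v.
B = 2.3×10⁴/8.8×10⁴ = 0.26 T.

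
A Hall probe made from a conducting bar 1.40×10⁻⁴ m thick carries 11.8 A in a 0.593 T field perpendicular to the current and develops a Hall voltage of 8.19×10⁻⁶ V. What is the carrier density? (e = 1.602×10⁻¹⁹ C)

From V_H = IB/(n e t), n = IB/(V_H e t).
n = (11.8)(0.593)/((8.19×10⁻⁶)(1.602×10⁻¹⁹)(1.40×10⁻⁴)) ≈ 3.81×10²⁸ m⁻³.

n ≈ 3.81×10²⁸ m⁻³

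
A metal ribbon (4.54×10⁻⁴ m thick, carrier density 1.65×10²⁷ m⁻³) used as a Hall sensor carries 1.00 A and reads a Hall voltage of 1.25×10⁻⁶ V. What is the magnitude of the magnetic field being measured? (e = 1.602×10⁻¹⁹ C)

B ≈ 0.150 T

From V_H = IB/(n e t), B = V_H n e t / I.
B = (1.25×10⁻⁶)(1.65×10²⁷)(1.602×10⁻¹⁹)(4.54×10⁻⁴)/1.00 ≈ 0.150 T.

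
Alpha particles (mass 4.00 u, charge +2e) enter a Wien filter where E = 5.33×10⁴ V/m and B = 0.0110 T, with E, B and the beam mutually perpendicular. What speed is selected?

For undeflected motion the electric and magnetic forces balance: qE = qvB.
v = E/B = 5.33×10⁴/0.0110 = 4.85×10⁶ m/s.
The result is independent of the particle's charge and mass.

v = 4.85×10⁶ m/s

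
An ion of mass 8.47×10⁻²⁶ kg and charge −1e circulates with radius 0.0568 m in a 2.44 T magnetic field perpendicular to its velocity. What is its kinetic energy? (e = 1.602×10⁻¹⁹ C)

KE ≈ 1.82×10⁴ eV

v = |q|Br/m, then KE = ½mv² = (qBr)²/(2m).
v = (1.602×10⁻¹⁹)(2.44)(0.0568)/8.47×10⁻²⁶ ≈ 2.621×10⁵ m/s.
KE = ½(8.47×10⁻²⁶)(2.621×10⁵)² ≈ 2.91×10⁻¹⁵ J = 1.82×10⁴ eV.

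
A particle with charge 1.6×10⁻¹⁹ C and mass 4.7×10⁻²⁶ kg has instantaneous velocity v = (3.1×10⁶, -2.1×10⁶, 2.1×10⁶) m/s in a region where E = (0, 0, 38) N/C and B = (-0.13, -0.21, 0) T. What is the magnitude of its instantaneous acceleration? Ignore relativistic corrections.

v×B = (4.41×10⁵, -2.73×10⁵, -9.24×10⁵) N/C.
E + v×B = (4.41×10⁵, -2.73×10⁵, -9.24×10⁵) N/C.
F = q(E + v×B) = (1.6×10⁻¹⁹ C)·(4.41×10⁵, -2.73×10⁵, -9.24×10⁵) = (7.06×10⁻¹⁴, -4.37×10⁻¹⁴, -1.48×10⁻¹³) N.
|a| = |F|/m = 1.695×10⁻¹³/4.7×10⁻²⁶ ≈ 3.61×10¹² m/s².

|a| ≈ 3.61×10¹² m/s²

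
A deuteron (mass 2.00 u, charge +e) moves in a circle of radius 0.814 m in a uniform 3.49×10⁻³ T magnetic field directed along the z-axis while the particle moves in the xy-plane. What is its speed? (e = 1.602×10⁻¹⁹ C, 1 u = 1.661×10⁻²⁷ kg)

From |q|vB = mv²/r, v = |q|Br/m.
v = (1.602×10⁻¹⁹)(3.49×10⁻³)(0.814)/3.322×10⁻²⁷ ≈ 1.37×10⁵ m/s.

v ≈ 1.37×10⁵ m/s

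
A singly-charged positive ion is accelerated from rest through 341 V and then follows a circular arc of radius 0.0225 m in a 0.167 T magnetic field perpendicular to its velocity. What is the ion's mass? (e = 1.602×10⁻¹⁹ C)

Combine |q|V = ½mv² and r = mv/(|q|B): eliminate v to get m = qB²r²/(2V).
m = (1.602×10⁻¹⁹)(0.167)²(0.0225)²/(2·341) ≈ 3.32×10⁻²⁷ kg.

m ≈ 3.32×10⁻²⁷ kg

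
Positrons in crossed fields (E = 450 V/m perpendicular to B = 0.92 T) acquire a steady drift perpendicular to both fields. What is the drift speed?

v_d ≈ 490 m/s

In crossed fields the guiding centre drifts at v_d = |E×B|/B² = E/B, independent of charge and mass.
v_d = 450/0.92 = 490 m/s.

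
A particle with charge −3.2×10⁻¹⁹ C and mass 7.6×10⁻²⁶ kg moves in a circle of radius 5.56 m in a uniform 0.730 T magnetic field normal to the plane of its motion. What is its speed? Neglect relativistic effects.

v ≈ 1.71×10⁷ m/s

From |q|vB = mv²/r, v = |q|Br/m.
v = (3.2×10⁻¹⁹)(0.730)(5.56)/7.6×10⁻²⁶ ≈ 1.71×10⁷ m/s.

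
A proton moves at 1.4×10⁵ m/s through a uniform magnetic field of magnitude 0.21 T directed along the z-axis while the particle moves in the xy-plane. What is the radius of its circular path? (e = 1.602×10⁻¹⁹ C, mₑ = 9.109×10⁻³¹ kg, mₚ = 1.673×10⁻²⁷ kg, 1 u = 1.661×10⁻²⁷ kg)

The magnetic force provides the centripetal force: |q|vB = mv²/r.
r = mv/(|q|B) = (1.673×10⁻²⁷)(1.4×10⁵)/((1.602×10⁻¹⁹)(0.21)) ≈ 7.0×10⁻³ m.

r ≈ 7.0×10⁻³ m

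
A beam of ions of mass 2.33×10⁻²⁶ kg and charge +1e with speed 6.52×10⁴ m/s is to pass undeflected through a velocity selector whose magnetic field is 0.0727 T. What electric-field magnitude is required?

For straight-line motion qE = qvB, so E = vB.
E = 6.52×10⁴ × 0.0727 = 4740 V/m.

E = 4740 V/m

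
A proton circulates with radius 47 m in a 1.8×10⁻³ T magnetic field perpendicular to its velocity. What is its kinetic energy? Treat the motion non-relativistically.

KE ≈ 3.4×10⁵ eV

v = |q|Br/m, then KE = ½mv² = (qBr)²/(2m).
v = (1.602×10⁻¹⁹)(1.8×10⁻³)(47)/1.673×10⁻²⁷ ≈ 8.101×10⁶ m/s.
KE = ½(1.673×10⁻²⁷)(8.101×10⁶)² ≈ 5.5×10⁻¹⁴ J = 3.4×10⁵ eV.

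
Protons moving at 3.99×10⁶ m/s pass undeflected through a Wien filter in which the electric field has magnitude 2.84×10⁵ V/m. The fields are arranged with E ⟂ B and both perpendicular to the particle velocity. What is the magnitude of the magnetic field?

Balance of forces in the selector: qE = qvB ⇒ B = E/v.
B = 2.84×10⁵/3.99×10⁶ = 0.0712 T.

B = 0.0712 T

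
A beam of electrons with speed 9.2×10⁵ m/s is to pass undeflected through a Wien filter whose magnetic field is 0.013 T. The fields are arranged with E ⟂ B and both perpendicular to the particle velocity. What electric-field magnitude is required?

E = 1.2×10⁴ V/m

For straight-line motion qE = qvB, so E = vB.
E = 9.2×10⁵ × 0.013 = 1.2×10⁴ V/m.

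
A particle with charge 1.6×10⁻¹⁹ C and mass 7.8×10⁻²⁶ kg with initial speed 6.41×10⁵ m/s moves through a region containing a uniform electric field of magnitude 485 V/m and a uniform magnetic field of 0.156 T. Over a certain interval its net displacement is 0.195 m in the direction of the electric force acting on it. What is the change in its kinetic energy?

The magnetic force is always ⟂ v and does no work; only the electric force changes KE.
ΔKE = F_E · d = |q|E d = (1.6×10⁻¹⁹)(485)(0.195) ≈ 1.51×10⁻¹⁷ J.

ΔKE ≈ 1.51×10⁻¹⁷ J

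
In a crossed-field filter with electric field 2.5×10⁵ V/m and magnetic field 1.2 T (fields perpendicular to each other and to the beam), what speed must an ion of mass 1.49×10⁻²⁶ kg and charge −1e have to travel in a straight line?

Straight-line motion ⇒ electric and magnetic forces cancel, so E = vB.
v = E/B = 2.5×10⁵/1.2 = 2.1×10⁵ m/s.
The result is independent of the particle's charge and mass.

v = 2.1×10⁵ m/s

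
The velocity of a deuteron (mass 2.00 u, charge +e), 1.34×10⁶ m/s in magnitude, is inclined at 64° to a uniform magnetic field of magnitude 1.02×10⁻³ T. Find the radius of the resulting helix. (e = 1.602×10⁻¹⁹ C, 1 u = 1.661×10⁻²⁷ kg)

v⊥ = v sinθ = 1.34×10⁶·sin64° ≈ 1.204×10⁶ m/s.
r = m v⊥/(|q|B) = (3.322×10⁻²⁷)(1.204×10⁶)/((1.602×10⁻¹⁹)(1.02×10⁻³)) ≈ 24.5 m.

r ≈ 24.5 m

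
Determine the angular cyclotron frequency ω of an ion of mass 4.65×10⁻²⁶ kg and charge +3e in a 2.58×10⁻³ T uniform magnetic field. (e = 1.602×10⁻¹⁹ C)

ω = |q|B/m.
ω = (4.806×10⁻¹⁹)(2.58×10⁻³)/4.65×10⁻²⁶ ≈ 2.67×10⁴ rad/s.

ω ≈ 2.67×10⁴ rad/s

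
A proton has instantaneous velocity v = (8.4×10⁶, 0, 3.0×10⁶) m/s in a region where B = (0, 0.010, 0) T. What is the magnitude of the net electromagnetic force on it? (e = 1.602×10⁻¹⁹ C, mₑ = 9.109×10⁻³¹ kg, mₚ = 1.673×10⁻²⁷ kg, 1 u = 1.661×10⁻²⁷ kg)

v×B = (-3.00×10⁴, 0, 8.40×10⁴) N/C.
F = q v×B = (1.602×10⁻¹⁹ C)·(-3.00×10⁴, 0, 8.40×10⁴) = (-4.81×10⁻¹⁵, 0, 1.35×10⁻¹⁴) N.
|F| = 1.43×10⁻¹⁴ N.

|F| ≈ 1.43×10⁻¹⁴ N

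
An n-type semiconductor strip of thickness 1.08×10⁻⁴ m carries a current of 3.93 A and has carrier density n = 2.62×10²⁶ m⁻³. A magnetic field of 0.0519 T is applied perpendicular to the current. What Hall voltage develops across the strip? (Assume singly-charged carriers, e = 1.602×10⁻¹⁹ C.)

V_H ≈ 4.50×10⁻⁵ V

V_H = IB/(n e t).
V_H = (3.93)(0.0519)/((2.62×10²⁶)(1.602×10⁻¹⁹)(1.08×10⁻⁴)) ≈ 4.50×10⁻⁵ V.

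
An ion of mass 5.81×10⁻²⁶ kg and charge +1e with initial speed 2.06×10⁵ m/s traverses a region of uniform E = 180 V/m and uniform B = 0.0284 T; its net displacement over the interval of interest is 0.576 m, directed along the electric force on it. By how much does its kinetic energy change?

The magnetic force is always ⟂ v and does no work; only the electric force changes KE.
ΔKE = F_E · d = |q|E d = (1.602×10⁻¹⁹)(180)(0.576) ≈ 1.66×10⁻¹⁷ J.

ΔKE ≈ 1.66×10⁻¹⁷ J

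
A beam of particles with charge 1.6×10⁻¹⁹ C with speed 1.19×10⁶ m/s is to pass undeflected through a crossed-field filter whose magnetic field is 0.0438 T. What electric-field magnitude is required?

E = 5.21×10⁴ V/m

For straight-line motion qE = qvB, so E = vB.
E = 1.19×10⁶ × 0.0438 = 5.21×10⁴ V/m.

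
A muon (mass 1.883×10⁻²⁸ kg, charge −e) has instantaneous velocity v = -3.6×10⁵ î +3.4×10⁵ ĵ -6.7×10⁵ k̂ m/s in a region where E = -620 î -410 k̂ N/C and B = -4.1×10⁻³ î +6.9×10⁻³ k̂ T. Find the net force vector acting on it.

v×B = (2350, 5230, 1390) N/C.
E + v×B = (1730, 5230, 984) N/C.
F = q(E + v×B) = (−1.602×10⁻¹⁹ C)·(1730, 5230, 984) = (-2.77×10⁻¹⁶, -8.38×10⁻¹⁶, -1.58×10⁻¹⁶) N.

F ≈ (-2.77×10⁻¹⁶, -8.38×10⁻¹⁶, -1.58×10⁻¹⁶) N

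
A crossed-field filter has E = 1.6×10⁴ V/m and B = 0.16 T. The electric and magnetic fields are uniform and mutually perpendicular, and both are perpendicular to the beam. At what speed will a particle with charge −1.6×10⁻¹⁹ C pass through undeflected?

For undeflected motion the electric and magnetic forces balance: qE = qvB.
v = E/B = 1.6×10⁴/0.16 = 1.0×10⁵ m/s.

v = 1.0×10⁵ m/s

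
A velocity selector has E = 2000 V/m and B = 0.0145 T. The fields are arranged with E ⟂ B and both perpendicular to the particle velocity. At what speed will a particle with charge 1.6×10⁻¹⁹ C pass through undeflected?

Straight-line motion ⇒ electric and magnetic forces cancel, so E = vB.
v = E/B = 2000/0.0145 = 1.38×10⁵ m/s.

v = 1.38×10⁵ m/s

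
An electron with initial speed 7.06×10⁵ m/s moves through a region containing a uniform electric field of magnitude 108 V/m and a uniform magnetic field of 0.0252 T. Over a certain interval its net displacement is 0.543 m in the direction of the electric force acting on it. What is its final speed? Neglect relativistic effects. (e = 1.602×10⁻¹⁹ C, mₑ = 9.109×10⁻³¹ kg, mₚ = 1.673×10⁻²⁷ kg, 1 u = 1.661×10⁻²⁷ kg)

v_f ≈ 4.60×10⁶ m/s

B does no work; ΔKE = |q|E d.
½mv_f² = ½mv₀² + |q|Ed = ½(9.109×10⁻³¹)(7.06×10⁵)² + (1.602×10⁻¹⁹)(108)(0.543) ≈ 2.270×10⁻¹⁹ J + 9.395×10⁻¹⁸ J ≈ 9.622×10⁻¹⁸ J.
v_f = √(2·9.622×10⁻¹⁸/9.109×10⁻³¹) ≈ 4.60×10⁶ m/s.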